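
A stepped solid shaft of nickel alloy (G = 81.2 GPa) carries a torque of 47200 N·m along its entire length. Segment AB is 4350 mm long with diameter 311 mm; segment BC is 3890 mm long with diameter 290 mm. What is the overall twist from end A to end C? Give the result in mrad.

J_AB = π(0.311)⁴/32 = 9.18×10^-4 m⁴; J_BC = π(0.290)⁴/32 = 6.94×10^-4 m⁴.
θ = (T/G)·Σ L_i/J_i = (47200/81.2×10⁹)·(4.35/9.18×10^-4 + 3.89/6.94×10^-4) = 6.010×10^-3 rad.

6.01 mrad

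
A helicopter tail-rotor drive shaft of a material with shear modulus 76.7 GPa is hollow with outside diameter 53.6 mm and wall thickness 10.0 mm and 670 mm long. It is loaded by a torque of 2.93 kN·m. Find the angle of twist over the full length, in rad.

J = π(d_o⁴ − d_i⁴)/32 = π(0.0536⁴ − 0.0336⁴)/32 = 6.852×10^-7 m⁴.
θ = T·L/(G·J) = 2930 × 0.670 / (76.7×10⁹ × 6.852×10^-7) = 0.03735 rad.

0.0374 rad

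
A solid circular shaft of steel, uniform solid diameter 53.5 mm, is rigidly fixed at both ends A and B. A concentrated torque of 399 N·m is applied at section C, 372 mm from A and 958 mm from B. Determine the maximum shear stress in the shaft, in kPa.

9560 kPa

With uniform GJ and both ends fixed, compatibility θ_AC = θ_CB gives T_A·a = T_B·b, together with T_A + T_B = T₀.
T_A = T₀·b/(a+b) = 399.0·958/1330 = 287.4 N·m; T_B = 111.6 N·m.
τ in each portion: τ_AC = 9.56×10^6 Pa, τ_CB = 3.71×10^6 Pa; maximum is in AC.
τ_max = T_AC·r/J = 287.4·0.0267/8.04×10^-7 = 9.559×10^6 Pa.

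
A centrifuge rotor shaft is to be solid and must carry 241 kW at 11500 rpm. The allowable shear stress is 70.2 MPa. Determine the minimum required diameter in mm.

ω = 2π·11500/60 = 1204 rad/s, so T = P/ω = 241×10³ / 1204 = 200.1 N·m.
For a solid shaft τ_max = 16T/(πd³), so d = (16T/(π τ_allow))^(1/3) = (16·200.1/(π·7.02×10^7))^(1/3) = 0.02440 m.

24.4 mm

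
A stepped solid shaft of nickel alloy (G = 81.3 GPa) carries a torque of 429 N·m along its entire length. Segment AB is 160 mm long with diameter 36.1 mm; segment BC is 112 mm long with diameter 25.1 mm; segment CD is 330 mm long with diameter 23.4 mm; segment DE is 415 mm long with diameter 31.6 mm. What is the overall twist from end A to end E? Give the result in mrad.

102 mrad

J_AB = π(0.0361)⁴/32 = 1.67×10^-7 m⁴; J_BC = π(0.0251)⁴/32 = 3.90×10^-8 m⁴; J_CD = π(0.0234)⁴/32 = 2.94×10^-8 m⁴; J_DE = π(0.0316)⁴/32 = 9.79×10^-8 m⁴.
θ = (T/G)·Σ L_i/J_i = (429.0/81.3×10⁹)·(0.160/1.67×10^-7 + 0.112/3.90×10^-8 + 0.330/2.94×10^-8 + 0.415/9.79×10^-8) = 0.1018 rad.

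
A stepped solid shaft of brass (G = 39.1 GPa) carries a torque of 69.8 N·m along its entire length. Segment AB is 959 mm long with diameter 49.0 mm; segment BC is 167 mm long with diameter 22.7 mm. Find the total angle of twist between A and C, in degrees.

J_AB = π(0.0490)⁴/32 = 5.66×10^-7 m⁴; J_BC = π(0.0227)⁴/32 = 2.61×10^-8 m⁴.
θ = (T/G)·Σ L_i/J_i = (69.80/39.1×10⁹)·(0.959/5.66×10^-7 + 0.167/2.61×10^-8) = 0.01446 rad.

0.829°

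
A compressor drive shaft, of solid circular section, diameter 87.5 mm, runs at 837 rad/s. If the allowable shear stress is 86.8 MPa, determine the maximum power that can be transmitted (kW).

J = πd⁴/32 = π(0.0875)⁴/32 = 5.755×10^-6 m⁴.
T_max = τ_allow·J/r = 8.68×10^7 × 5.755×10^-6 / 0.0437 = 11420 N·m.
ω = 837 rad/s, so P_max = T_max·ω = 9.557×10^6 W.

9560 kW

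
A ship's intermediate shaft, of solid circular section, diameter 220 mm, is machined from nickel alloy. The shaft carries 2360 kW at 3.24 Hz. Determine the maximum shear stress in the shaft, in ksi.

8.04 ksi

ω = 2π·3.24 = 20.36 rad/s, so T = P/ω = 2360×10³ / 20.36 = 115900 N·m.
J = πd⁴/32 = π(0.220)⁴/32 = 2.300×10^-4 m⁴.
τ_max = T·r/J = 115900 × 0.110 / 2.300×10^-4 = 5.545×10^7 Pa.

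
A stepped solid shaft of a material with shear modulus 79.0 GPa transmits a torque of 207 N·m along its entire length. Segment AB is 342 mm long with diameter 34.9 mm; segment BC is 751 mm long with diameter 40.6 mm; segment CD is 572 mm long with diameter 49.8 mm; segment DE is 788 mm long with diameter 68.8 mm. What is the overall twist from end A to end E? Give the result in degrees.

J_AB = π(0.0349)⁴/32 = 1.46×10^-7 m⁴; J_BC = π(0.0406)⁴/32 = 2.67×10^-7 m⁴; J_CD = π(0.0498)⁴/32 = 6.04×10^-7 m⁴; J_DE = π(0.0688)⁴/32 = 2.20×10^-6 m⁴.
θ = (T/G)·Σ L_i/J_i = (207.0/79.0×10⁹)·(0.342/1.46×10^-7 + 0.751/2.67×10^-7 + 0.572/6.04×10^-7 + 0.788/2.20×10^-6) = 0.01695 rad.

0.971°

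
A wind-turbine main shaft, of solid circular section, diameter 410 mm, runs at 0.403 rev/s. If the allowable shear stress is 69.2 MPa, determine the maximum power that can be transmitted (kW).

J = πd⁴/32 = π(0.410)⁴/32 = 2.774×10^-3 m⁴.
T_max = τ_allow·J/r = 6.92×10^7 × 2.774×10^-3 / 0.205 = 936500 N·m.
ω = 2π·0.403 = 2.532 rad/s, so P_max = T_max·ω = 2.371×10^6 W.

2370 kW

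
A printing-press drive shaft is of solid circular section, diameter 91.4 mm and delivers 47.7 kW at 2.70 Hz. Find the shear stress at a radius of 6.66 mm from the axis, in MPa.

2.73 MPa

ω = 2π·2.70 = 16.96 rad/s, so T = P/ω = 47.7×10³ / 16.96 = 2812 N·m.
J = πd⁴/32 = π(0.0914)⁴/32 = 6.851×10^-6 m⁴.
Shear stress varies linearly with radius: τ = T·r/J = 2812 × 0.00666 / 6.851×10^-6 = 2.733×10^6 Pa.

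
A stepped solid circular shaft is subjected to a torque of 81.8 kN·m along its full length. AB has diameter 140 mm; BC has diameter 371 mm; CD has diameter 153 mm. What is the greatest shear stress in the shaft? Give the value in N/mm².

152 N/mm²

Under the same torque, τ_max = 16T/(πd³) is largest where d is smallest — segment AB (d = 140 mm).
τ_max = 16·81800/(π·(0.140)³) = 1.518×10^8 Pa.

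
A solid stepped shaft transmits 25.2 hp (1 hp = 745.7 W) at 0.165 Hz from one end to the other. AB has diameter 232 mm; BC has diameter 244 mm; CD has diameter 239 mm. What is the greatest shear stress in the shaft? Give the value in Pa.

ω = 2π·0.165 = 1.037 rad/s, so T = P/ω = 25.2×745.7 / 1.037 = 18130 N·m.
Under the same torque, τ_max = 16T/(πd³) is largest where d is smallest — segment AB (d = 232 mm).
τ_max = 16·18130/(π·(0.232)³) = 7.393×10^6 Pa.

7.39e6 Pa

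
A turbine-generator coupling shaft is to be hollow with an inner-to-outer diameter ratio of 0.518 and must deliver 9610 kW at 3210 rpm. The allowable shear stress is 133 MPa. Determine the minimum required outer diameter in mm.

ω = 2π·3210/60 = 336.2 rad/s, so T = P/ω = 9610×10³ / 336.2 = 28590 N·m.
For a hollow shaft with d_i/d_o = 0.518: τ_max = 16T/(π d_o³ (1−k⁴)), so d_o = [16T/(π τ_allow (1−k⁴))]^(1/3) = [16·28590/(π·1.33×10^8·0.9280)]^(1/3) = 0.1057 m.

106 mm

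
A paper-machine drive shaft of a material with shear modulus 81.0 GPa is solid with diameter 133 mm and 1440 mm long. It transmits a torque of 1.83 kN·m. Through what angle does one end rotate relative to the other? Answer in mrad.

1.06 mrad

J = πd⁴/32 = π(0.133)⁴/32 = 3.072×10^-5 m⁴.
θ = T·L/(G·J) = 1830 × 1.44 / (81.0×10⁹ × 3.072×10^-5) = 1.059×10^-3 rad.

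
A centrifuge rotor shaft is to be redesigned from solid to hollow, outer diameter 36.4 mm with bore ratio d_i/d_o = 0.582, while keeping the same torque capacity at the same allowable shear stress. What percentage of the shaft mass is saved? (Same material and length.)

28.3 %

Equal τ_max and T ⇒ the solid shaft needs d_s³ = d_o³(1−k⁴), so d_s = 36.4·(1−0.582⁴)^(1/3) = 34.95 mm.
Area ratio A_h/A_s = d_o²(1−k²)/d_s² = (1−k²)/(1−k⁴)^(2/3) = 0.7172.
Mass saving = 1 − 0.7172 = 28.3 %.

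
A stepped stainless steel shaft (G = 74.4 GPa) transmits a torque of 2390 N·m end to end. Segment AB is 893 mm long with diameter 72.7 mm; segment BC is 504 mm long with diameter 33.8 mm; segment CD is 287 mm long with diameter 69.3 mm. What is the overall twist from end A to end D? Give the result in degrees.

J_AB = π(0.0727)⁴/32 = 2.74×10^-6 m⁴; J_BC = π(0.0338)⁴/32 = 1.28×10^-7 m⁴; J_CD = π(0.0693)⁴/32 = 2.26×10^-6 m⁴.
θ = (T/G)·Σ L_i/J_i = (2390/74.4×10⁹)·(0.893/2.74×10^-6 + 0.504/1.28×10^-7 + 0.287/2.26×10^-6) = 0.1409 rad.

8.07°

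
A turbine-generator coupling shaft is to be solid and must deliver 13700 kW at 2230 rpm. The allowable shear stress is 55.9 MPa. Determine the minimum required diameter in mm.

ω = 2π·2230/60 = 233.5 rad/s, so T = P/ω = 13700×10³ / 233.5 = 58670 N·m.
For a solid shaft τ_max = 16T/(πd³), so d = (16T/(π τ_allow))^(1/3) = (16·58670/(π·5.59×10^7))^(1/3) = 0.1748 m.

175 mm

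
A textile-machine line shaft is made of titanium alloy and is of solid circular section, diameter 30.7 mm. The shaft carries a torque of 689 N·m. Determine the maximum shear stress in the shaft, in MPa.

J = πd⁴/32 = π(0.0307)⁴/32 = 8.721×10^-8 m⁴.
τ_max = T·r/J = 689.0 × 0.0153 / 8.721×10^-8 = 1.213×10^8 Pa.

121 MPa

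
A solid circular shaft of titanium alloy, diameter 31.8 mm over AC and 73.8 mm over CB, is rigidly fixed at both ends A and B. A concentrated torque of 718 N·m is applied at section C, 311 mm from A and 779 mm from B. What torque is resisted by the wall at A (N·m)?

Compatibility: T_A·a/J_AC = T_B·b/J_CB with T_A + T_B = T₀.
J_AC = 1.00×10^-7 m⁴, J_CB = 2.91×10^-6 m⁴, so T_A = T₀·(J_AC/a)/((J_AC/a)+(J_CB/b)) = 57.07 N·m, T_B = 660.9 N·m.

57.1 N·m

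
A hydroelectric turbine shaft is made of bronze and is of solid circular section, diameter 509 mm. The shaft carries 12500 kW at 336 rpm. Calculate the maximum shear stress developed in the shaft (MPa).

ω = 2π·336/60 = 35.19 rad/s, so T = P/ω = 12500×10³ / 35.19 = 355300 N·m.
J = πd⁴/32 = π(0.509)⁴/32 = 6.590×10^-3 m⁴.
τ_max = T·r/J = 355300 × 0.255 / 6.590×10^-3 = 1.372×10^7 Pa.

13.7 MPa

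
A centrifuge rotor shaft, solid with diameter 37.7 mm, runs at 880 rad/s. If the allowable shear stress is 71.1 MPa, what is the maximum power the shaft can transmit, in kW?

658 kW

J = πd⁴/32 = π(0.0377)⁴/32 = 1.983×10^-7 m⁴.
T_max = τ_allow·J/r = 7.11×10^7 × 1.983×10^-7 / 0.0189 = 748.0 N·m.
ω = 880 rad/s, so P_max = T_max·ω = 6.583×10^5 W.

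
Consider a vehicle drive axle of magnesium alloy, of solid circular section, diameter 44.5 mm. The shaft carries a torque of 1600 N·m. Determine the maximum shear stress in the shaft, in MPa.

92.5 MPa

J = πd⁴/32 = π(0.0445)⁴/32 = 3.850×10^-7 m⁴.
τ_max = T·r/J = 1600 × 0.0222 / 3.850×10^-7 = 9.247×10^7 Pa.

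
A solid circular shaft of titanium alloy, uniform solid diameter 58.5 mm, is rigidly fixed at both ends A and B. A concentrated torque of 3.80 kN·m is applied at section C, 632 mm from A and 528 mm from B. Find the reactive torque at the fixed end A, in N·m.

With uniform GJ and both ends fixed, compatibility θ_AC = θ_CB gives T_A·a = T_B·b, together with T_A + T_B = T₀.
T_A = T₀·b/(a+b) = 3800·528/1160 = 1730 N·m; T_B = 2070 N·m.

1730 N·m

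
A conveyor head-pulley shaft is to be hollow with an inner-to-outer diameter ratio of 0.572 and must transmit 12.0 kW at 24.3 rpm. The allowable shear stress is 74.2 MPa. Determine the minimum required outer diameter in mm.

71.3 mm

ω = 2π·24.3/60 = 2.545 rad/s, so T = P/ω = 12.0×10³ / 2.545 = 4716 N·m.
For a hollow shaft with d_i/d_o = 0.572: τ_max = 16T/(π d_o³ (1−k⁴)), so d_o = [16T/(π τ_allow (1−k⁴))]^(1/3) = [16·4716/(π·7.42×10^7·0.8930)]^(1/3) = 0.07130 m.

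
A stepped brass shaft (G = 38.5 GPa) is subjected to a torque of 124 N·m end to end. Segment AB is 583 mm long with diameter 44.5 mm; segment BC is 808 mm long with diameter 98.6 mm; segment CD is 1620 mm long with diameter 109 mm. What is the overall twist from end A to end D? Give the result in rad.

0.00553 rad

J_AB = π(0.0445)⁴/32 = 3.85×10^-7 m⁴; J_BC = π(0.0986)⁴/32 = 9.28×10^-6 m⁴; J_CD = π(0.109)⁴/32 = 1.39×10^-5 m⁴.
θ = (T/G)·Σ L_i/J_i = (124.0/38.5×10⁹)·(0.583/3.85×10^-7 + 0.808/9.28×10^-6 + 1.62/1.39×10^-5) = 5.534×10^-3 rad.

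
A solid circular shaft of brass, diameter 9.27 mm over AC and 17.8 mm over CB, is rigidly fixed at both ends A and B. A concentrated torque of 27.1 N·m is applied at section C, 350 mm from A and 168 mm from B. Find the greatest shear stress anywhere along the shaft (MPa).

Compatibility: T_A·a/J_AC = T_B·b/J_CB with T_A + T_B = T₀.
J_AC = 7.25×10^-10 m⁴, J_CB = 9.86×10^-9 m⁴, so T_A = T₀·(J_AC/a)/((J_AC/a)+(J_CB/b)) = 0.9242 N·m, T_B = 26.18 N·m.
τ in each portion: τ_AC = 5.91×10^6 Pa, τ_CB = 2.36×10^7 Pa; maximum is in CB.
τ_max = T_CB·r/J = 26.18·0.00890/9.86×10^-9 = 2.364×10^7 Pa.

23.6 MPa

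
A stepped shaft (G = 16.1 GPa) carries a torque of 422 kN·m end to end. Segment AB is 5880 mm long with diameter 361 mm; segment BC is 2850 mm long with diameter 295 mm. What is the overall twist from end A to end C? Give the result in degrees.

11.1°

J_AB = π(0.361)⁴/32 = 1.67×10^-3 m⁴; J_BC = π(0.295)⁴/32 = 7.44×10^-4 m⁴.
θ = (T/G)·Σ L_i/J_i = (422000/16.1×10⁹)·(5.88/1.67×10^-3 + 2.85/7.44×10^-4) = 0.1929 rad.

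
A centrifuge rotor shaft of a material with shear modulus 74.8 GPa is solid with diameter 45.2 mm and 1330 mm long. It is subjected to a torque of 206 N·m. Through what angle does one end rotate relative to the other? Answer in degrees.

J = πd⁴/32 = π(0.0452)⁴/32 = 4.098×10^-7 m⁴.
θ = T·L/(G·J) = 206.0 × 1.33 / (74.8×10⁹ × 4.098×10^-7) = 8.938×10^-3 rad.

0.512°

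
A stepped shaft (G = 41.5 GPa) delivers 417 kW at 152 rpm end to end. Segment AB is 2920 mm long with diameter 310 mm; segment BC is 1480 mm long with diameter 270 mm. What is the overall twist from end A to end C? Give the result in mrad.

ω = 2π·152/60 = 15.92 rad/s, so T = P/ω = 417×10³ / 15.92 = 26200 N·m.
J_AB = π(0.310)⁴/32 = 9.07×10^-4 m⁴; J_BC = π(0.270)⁴/32 = 5.22×10^-4 m⁴.
θ = (T/G)·Σ L_i/J_i = (26200/41.5×10⁹)·(2.92/9.07×10^-4 + 1.48/5.22×10^-4) = 3.824×10^-3 rad.

3.82 mrad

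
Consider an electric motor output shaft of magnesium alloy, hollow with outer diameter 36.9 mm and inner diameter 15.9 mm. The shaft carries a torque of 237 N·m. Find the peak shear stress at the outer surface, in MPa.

24.9 MPa

J = π(d_o⁴ − d_i⁴)/32 = π(0.0369⁴ − 0.0159⁴)/32 = 1.757×10^-7 m⁴.
τ_max = T·r/J = 237.0 × 0.0184 / 1.757×10^-7 = 2.488×10^7 Pa.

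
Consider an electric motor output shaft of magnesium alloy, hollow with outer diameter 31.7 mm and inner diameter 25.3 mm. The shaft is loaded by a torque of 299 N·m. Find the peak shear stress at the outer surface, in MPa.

J = π(d_o⁴ − d_i⁴)/32 = π(0.0317⁴ − 0.0253⁴)/32 = 5.891×10^-8 m⁴.
τ_max = T·r/J = 299.0 × 0.0158 / 5.891×10^-8 = 8.044×10^7 Pa.

80.4 MPa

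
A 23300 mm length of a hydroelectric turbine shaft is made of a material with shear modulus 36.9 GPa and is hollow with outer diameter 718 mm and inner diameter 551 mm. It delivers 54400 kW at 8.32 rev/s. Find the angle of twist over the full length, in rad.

ω = 2π·8.32 = 52.28 rad/s, so T = P/ω = 54400×10³ / 52.28 = 1.041e6 N·m.
J = π(d_o⁴ − d_i⁴)/32 = π(0.718⁴ − 0.551⁴)/32 = 0.01704 m⁴.
θ = T·L/(G·J) = 1.041e6 × 23.3 / (36.9×10⁹ × 0.01704) = 0.03856 rad.

0.0386 rad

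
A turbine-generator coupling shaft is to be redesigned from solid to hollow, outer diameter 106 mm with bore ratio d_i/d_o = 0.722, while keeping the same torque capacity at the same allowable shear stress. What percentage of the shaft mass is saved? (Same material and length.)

40.9 %

Equal τ_max and T ⇒ the solid shaft needs d_s³ = d_o³(1−k⁴), so d_s = 106·(1−0.722⁴)^(1/3) = 95.37 mm.
Area ratio A_h/A_s = d_o²(1−k²)/d_s² = (1−k²)/(1−k⁴)^(2/3) = 0.5914.
Mass saving = 1 − 0.5914 = 40.9 %.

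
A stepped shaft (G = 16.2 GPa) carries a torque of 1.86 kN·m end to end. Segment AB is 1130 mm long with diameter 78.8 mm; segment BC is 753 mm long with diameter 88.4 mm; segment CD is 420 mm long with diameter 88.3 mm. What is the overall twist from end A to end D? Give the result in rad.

J_AB = π(0.0788)⁴/32 = 3.79×10^-6 m⁴; J_BC = π(0.0884)⁴/32 = 6.00×10^-6 m⁴; J_CD = π(0.0883)⁴/32 = 5.97×10^-6 m⁴.
θ = (T/G)·Σ L_i/J_i = (1860/16.2×10⁹)·(1.13/3.79×10^-6 + 0.753/6.00×10^-6 + 0.420/5.97×10^-6) = 0.05678 rad.

0.0568 rad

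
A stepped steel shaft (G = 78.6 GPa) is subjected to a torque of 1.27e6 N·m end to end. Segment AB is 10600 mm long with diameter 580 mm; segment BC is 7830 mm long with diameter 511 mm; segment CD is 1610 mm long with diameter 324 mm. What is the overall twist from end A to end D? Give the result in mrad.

58.4 mrad

J_AB = π(0.580)⁴/32 = 0.0111 m⁴; J_BC = π(0.511)⁴/32 = 6.69×10^-3 m⁴; J_CD = π(0.324)⁴/32 = 1.08×10^-3 m⁴.
θ = (T/G)·Σ L_i/J_i = (1.270e6/78.6×10⁹)·(10.6/0.0111 + 7.83/6.69×10^-3 + 1.61/1.08×10^-3) = 0.05836 rad.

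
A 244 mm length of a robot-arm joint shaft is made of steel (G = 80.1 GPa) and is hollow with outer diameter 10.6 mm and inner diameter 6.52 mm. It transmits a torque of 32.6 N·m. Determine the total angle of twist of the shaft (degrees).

5.36°

J = π(d_o⁴ − d_i⁴)/32 = π(0.0106⁴ − 0.00652⁴)/32 = 1.062×10^-9 m⁴.
θ = T·L/(G·J) = 32.60 × 0.244 / (80.1×10⁹ × 1.062×10^-9) = 0.09351 rad.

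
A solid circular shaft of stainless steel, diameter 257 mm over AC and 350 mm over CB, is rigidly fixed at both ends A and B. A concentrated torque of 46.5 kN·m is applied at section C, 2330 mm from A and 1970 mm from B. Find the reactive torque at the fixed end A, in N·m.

Compatibility: T_A·a/J_AC = T_B·b/J_CB with T_A + T_B = T₀.
J_AC = 4.28×10^-4 m⁴, J_CB = 1.47×10^-3 m⁴, so T_A = T₀·(J_AC/a)/((J_AC/a)+(J_CB/b)) = 9174 N·m, T_B = 37330 N·m.

9170 N·m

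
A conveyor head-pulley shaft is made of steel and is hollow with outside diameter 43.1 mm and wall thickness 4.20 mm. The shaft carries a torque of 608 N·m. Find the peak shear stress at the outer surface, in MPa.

J = π(d_o⁴ − d_i⁴)/32 = π(0.0431⁴ − 0.0347⁴)/32 = 1.964×10^-7 m⁴.
τ_max = T·r/J = 608.0 × 0.0215 / 1.964×10^-7 = 6.670×10^7 Pa.

66.7 MPa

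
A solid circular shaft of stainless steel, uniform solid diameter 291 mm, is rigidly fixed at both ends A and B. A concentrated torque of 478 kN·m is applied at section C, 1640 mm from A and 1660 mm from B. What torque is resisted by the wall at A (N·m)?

With uniform GJ and both ends fixed, compatibility θ_AC = θ_CB gives T_A·a = T_B·b, together with T_A + T_B = T₀.
T_A = T₀·b/(a+b) = 478000·1660/3300 = 240400 N·m; T_B = 237600 N·m.

240000 N·m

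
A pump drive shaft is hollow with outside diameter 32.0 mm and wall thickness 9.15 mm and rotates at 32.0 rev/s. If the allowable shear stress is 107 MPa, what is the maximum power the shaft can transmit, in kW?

134 kW

J = π(d_o⁴ − d_i⁴)/32 = π(0.0320⁴ − 0.0137⁴)/32 = 9.949×10^-8 m⁴.
T_max = τ_allow·J/r = 1.07×10^8 × 9.949×10^-8 / 0.0160 = 665.3 N·m.
ω = 2π·32.0 = 201.1 rad/s, so P_max = T_max·ω = 1.338×10^5 W.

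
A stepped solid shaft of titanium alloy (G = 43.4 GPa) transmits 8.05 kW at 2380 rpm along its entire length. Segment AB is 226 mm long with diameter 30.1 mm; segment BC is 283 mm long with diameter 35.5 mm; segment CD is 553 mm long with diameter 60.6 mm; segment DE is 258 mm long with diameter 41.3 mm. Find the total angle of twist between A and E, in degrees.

0.253°

ω = 2π·2380/60 = 249.2 rad/s, so T = P/ω = 8.05×10³ / 249.2 = 32.30 N·m.
J_AB = π(0.0301)⁴/32 = 8.06×10^-8 m⁴; J_BC = π(0.0355)⁴/32 = 1.56×10^-7 m⁴; J_CD = π(0.0606)⁴/32 = 1.32×10^-6 m⁴; J_DE = π(0.0413)⁴/32 = 2.86×10^-7 m⁴.
θ = (T/G)·Σ L_i/J_i = (32.30/43.4×10⁹)·(0.226/8.06×10^-8 + 0.283/1.56×10^-7 + 0.553/1.32×10^-6 + 0.258/2.86×10^-7) = 4.421×10^-3 rad.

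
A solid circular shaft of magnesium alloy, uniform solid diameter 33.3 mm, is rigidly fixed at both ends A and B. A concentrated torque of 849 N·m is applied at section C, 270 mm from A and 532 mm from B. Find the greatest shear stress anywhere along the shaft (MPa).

With uniform GJ and both ends fixed, compatibility θ_AC = θ_CB gives T_A·a = T_B·b, together with T_A + T_B = T₀.
T_A = T₀·b/(a+b) = 849.0·532/802.0 = 563.2 N·m; T_B = 285.8 N·m.
τ in each portion: τ_AC = 7.77×10^7 Pa, τ_CB = 3.94×10^7 Pa; maximum is in AC.
τ_max = T_AC·r/J = 563.2·0.0166/1.21×10^-7 = 7.768×10^7 Pa.

77.7 MPa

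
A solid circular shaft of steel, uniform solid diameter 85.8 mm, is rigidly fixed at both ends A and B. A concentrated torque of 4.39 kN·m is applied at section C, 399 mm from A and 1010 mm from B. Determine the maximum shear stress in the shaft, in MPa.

With uniform GJ and both ends fixed, compatibility θ_AC = θ_CB gives T_A·a = T_B·b, together with T_A + T_B = T₀.
T_A = T₀·b/(a+b) = 4390·1010/1409 = 3147 N·m; T_B = 1243 N·m.
τ in each portion: τ_AC = 2.54×10^7 Pa, τ_CB = 1.00×10^7 Pa; maximum is in AC.
τ_max = T_AC·r/J = 3147·0.0429/5.32×10^-6 = 2.537×10^7 Pa.

25.4 MPa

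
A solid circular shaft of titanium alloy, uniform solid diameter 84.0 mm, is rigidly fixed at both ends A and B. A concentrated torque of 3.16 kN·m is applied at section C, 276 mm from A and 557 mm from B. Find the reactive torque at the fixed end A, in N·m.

2110 N·m

With uniform GJ and both ends fixed, compatibility θ_AC = θ_CB gives T_A·a = T_B·b, together with T_A + T_B = T₀.
T_A = T₀·b/(a+b) = 3160·557/833.0 = 2113 N·m; T_B = 1047 N·m.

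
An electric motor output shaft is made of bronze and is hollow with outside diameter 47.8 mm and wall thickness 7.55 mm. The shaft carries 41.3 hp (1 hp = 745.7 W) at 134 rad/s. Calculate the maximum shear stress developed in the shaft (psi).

ω = 134 rad/s, so T = P/ω = 41.3×745.7 / 134.0 = 229.8 N·m.
J = π(d_o⁴ − d_i⁴)/32 = π(0.0478⁴ − 0.0327⁴)/32 = 4.003×10^-7 m⁴.
τ_max = T·r/J = 229.8 × 0.0239 / 4.003×10^-7 = 1.372×10^7 Pa.

1990 psi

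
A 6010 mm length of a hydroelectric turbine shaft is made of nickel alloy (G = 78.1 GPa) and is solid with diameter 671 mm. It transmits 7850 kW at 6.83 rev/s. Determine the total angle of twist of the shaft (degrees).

0.0405°

ω = 2π·6.83 = 42.91 rad/s, so T = P/ω = 7850×10³ / 42.91 = 182900 N·m.
J = πd⁴/32 = π(0.671)⁴/32 = 0.01990 m⁴.
θ = T·L/(G·J) = 182900 × 6.01 / (78.1×10⁹ × 0.01990) = 7.073×10^-4 rad.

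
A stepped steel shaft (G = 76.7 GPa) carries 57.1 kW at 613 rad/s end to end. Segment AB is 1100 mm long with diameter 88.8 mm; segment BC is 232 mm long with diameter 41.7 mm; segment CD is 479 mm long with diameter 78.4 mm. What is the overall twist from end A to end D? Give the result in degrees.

0.0759°

ω = 613 rad/s, so T = P/ω = 57.1×10³ / 613.0 = 93.15 N·m.
J_AB = π(0.0888)⁴/32 = 6.10×10^-6 m⁴; J_BC = π(0.0417)⁴/32 = 2.97×10^-7 m⁴; J_CD = π(0.0784)⁴/32 = 3.71×10^-6 m⁴.
θ = (T/G)·Σ L_i/J_i = (93.15/76.7×10⁹)·(1.10/6.10×10^-6 + 0.232/2.97×10^-7 + 0.479/3.71×10^-6) = 1.325×10^-3 rad.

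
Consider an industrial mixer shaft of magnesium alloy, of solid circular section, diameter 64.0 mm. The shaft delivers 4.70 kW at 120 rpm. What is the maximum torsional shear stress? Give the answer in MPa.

ω = 2π·120/60 = 12.57 rad/s, so T = P/ω = 4.70×10³ / 12.57 = 374.0 N·m.
J = πd⁴/32 = π(0.0640)⁴/32 = 1.647×10^-6 m⁴.
τ_max = T·r/J = 374.0 × 0.0320 / 1.647×10^-6 = 7.266×10^6 Pa.

7.27 MPa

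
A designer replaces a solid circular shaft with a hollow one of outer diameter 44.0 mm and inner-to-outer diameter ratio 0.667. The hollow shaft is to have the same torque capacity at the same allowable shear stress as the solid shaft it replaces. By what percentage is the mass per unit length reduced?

Equal τ_max and T ⇒ the solid shaft needs d_s³ = d_o³(1−k⁴), so d_s = 44.0·(1−0.667⁴)^(1/3) = 40.88 mm.
Area ratio A_h/A_s = d_o²(1−k²)/d_s² = (1−k²)/(1−k⁴)^(2/3) = 0.6430.
Mass saving = 1 − 0.6430 = 35.7 %.

35.7 %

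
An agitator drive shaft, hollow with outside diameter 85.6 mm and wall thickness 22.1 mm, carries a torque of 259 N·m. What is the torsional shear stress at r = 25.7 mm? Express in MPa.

1.34 MPa

J = π(d_o⁴ − d_i⁴)/32 = π(0.0856⁴ − 0.0414⁴)/32 = 4.983×10^-6 m⁴.
Shear stress varies linearly with radius: τ = T·r/J = 259.0 × 0.0257 / 4.983×10^-6 = 1.336×10^6 Pa.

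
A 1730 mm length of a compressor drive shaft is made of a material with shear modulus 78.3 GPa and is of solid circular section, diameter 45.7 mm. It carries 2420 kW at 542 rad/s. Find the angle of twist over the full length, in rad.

0.230 rad

ω = 542 rad/s, so T = P/ω = 2420×10³ / 542.0 = 4465 N·m.
J = πd⁴/32 = π(0.0457)⁴/32 = 4.282×10^-7 m⁴.
θ = T·L/(G·J) = 4465 × 1.73 / (78.3×10⁹ × 4.282×10^-7) = 0.2304 rad.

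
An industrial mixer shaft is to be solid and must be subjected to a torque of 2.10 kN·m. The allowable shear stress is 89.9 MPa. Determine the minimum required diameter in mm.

For a solid shaft τ_max = 16T/(πd³), so d = (16T/(π τ_allow))^(1/3) = (16·2100/(π·8.99×10^7))^(1/3) = 0.04918 m.

49.2 mm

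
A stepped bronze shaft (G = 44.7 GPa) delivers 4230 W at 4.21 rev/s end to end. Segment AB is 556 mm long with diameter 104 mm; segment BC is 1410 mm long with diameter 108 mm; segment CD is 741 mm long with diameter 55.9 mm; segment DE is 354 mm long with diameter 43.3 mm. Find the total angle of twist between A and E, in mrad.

ω = 2π·4.21 = 26.45 rad/s, so T = P/ω = 4230 / 26.45 = 159.9 N·m.
J_AB = π(0.104)⁴/32 = 1.15×10^-5 m⁴; J_BC = π(0.108)⁴/32 = 1.34×10^-5 m⁴; J_CD = π(0.0559)⁴/32 = 9.59×10^-7 m⁴; J_DE = π(0.0433)⁴/32 = 3.45×10^-7 m⁴.
θ = (T/G)·Σ L_i/J_i = (159.9/44.7×10⁹)·(0.556/1.15×10^-5 + 1.41/1.34×10^-5 + 0.741/9.59×10^-7 + 0.354/3.45×10^-7) = 6.986×10^-3 rad.

6.99 mrad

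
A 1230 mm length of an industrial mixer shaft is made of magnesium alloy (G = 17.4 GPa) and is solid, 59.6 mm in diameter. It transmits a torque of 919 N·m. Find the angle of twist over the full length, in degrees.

3.00°

J = πd⁴/32 = π(0.0596)⁴/32 = 1.239×10^-6 m⁴.
θ = T·L/(G·J) = 919.0 × 1.23 / (17.4×10⁹ × 1.239×10^-6) = 0.05244 rad.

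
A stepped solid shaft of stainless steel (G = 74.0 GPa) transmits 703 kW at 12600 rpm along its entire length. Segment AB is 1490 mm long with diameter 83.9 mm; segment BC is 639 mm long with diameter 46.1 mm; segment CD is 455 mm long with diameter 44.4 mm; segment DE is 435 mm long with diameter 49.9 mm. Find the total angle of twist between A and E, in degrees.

1.51°

ω = 2π·12600/60 = 1319 rad/s, so T = P/ω = 703×10³ / 1319 = 532.8 N·m.
J_AB = π(0.0839)⁴/32 = 4.86×10^-6 m⁴; J_BC = π(0.0461)⁴/32 = 4.43×10^-7 m⁴; J_CD = π(0.0444)⁴/32 = 3.82×10^-7 m⁴; J_DE = π(0.0499)⁴/32 = 6.09×10^-7 m⁴.
θ = (T/G)·Σ L_i/J_i = (532.8/74.0×10⁹)·(1.49/4.86×10^-6 + 0.639/4.43×10^-7 + 0.455/3.82×10^-7 + 0.435/6.09×10^-7) = 0.02631 rad.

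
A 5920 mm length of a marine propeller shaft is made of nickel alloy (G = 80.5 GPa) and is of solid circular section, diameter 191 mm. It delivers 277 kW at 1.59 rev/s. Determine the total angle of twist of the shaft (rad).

ω = 2π·1.59 = 9.990 rad/s, so T = P/ω = 277×10³ / 9.990 = 27730 N·m.
J = πd⁴/32 = π(0.191)⁴/32 = 1.307×10^-4 m⁴.
θ = T·L/(G·J) = 27730 × 5.92 / (80.5×10⁹ × 1.307×10^-4) = 0.01561 rad.

0.0156 rad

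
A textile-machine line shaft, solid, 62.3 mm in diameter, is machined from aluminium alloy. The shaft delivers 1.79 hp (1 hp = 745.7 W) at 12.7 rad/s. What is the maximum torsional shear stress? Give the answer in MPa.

ω = 12.7 rad/s, so T = P/ω = 1.79×745.7 / 12.70 = 105.1 N·m.
J = πd⁴/32 = π(0.0623)⁴/32 = 1.479×10^-6 m⁴.
τ_max = T·r/J = 105.1 × 0.0311 / 1.479×10^-6 = 2.214×10^6 Pa.

2.21 MPa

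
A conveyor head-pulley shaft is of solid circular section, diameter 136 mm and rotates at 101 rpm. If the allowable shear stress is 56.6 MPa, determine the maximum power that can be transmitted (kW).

296 kW

J = πd⁴/32 = π(0.136)⁴/32 = 3.359×10^-5 m⁴.
T_max = τ_allow·J/r = 5.66×10^7 × 3.359×10^-5 / 0.0680 = 27960 N·m.
ω = 2π·101/60 = 10.58 rad/s, so P_max = T_max·ω = 2.957×10^5 W.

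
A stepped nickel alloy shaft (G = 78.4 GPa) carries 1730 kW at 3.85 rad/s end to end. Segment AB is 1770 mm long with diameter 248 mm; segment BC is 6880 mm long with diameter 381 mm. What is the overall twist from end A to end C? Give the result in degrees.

2.66°

ω = 3.85 rad/s, so T = P/ω = 1730×10³ / 3.850 = 449400 N·m.
J_AB = π(0.248)⁴/32 = 3.71×10^-4 m⁴; J_BC = π(0.381)⁴/32 = 2.07×10^-3 m⁴.
θ = (T/G)·Σ L_i/J_i = (449400/78.4×10⁹)·(1.77/3.71×10^-4 + 6.88/2.07×10^-3) = 0.04638 rad.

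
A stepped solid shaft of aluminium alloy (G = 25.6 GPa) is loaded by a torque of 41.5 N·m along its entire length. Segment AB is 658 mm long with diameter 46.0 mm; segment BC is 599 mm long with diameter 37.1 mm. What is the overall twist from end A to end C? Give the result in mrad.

7.65 mrad

J_AB = π(0.0460)⁴/32 = 4.40×10^-7 m⁴; J_BC = π(0.0371)⁴/32 = 1.86×10^-7 m⁴.
θ = (T/G)·Σ L_i/J_i = (41.50/25.6×10⁹)·(0.658/4.40×10^-7 + 0.599/1.86×10^-7) = 7.647×10^-3 rad.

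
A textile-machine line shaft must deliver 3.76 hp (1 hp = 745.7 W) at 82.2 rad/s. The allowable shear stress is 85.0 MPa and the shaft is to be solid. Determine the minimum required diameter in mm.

ω = 82.2 rad/s, so T = P/ω = 3.76×745.7 / 82.20 = 34.11 N·m.
For a solid shaft τ_max = 16T/(πd³), so d = (16T/(π τ_allow))^(1/3) = (16·34.11/(π·8.50×10^7))^(1/3) = 0.01269 m.

12.7 mm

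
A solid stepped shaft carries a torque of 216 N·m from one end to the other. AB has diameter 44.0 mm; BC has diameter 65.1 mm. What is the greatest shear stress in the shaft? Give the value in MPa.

Under the same torque, τ_max = 16T/(πd³) is largest where d is smallest — segment AB (d = 44.0 mm).
τ_max = 16·216.0/(π·(0.0440)³) = 1.291×10^7 Pa.

12.9 MPa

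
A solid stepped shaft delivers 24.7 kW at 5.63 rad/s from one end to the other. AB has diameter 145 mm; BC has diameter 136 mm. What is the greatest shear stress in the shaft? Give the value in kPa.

ω = 5.63 rad/s, so T = P/ω = 24.7×10³ / 5.630 = 4387 N·m.
Under the same torque, τ_max = 16T/(πd³) is largest where d is smallest — segment BC (d = 136 mm).
τ_max = 16·4387/(π·(0.136)³) = 8.883×10^6 Pa.

8880 kPa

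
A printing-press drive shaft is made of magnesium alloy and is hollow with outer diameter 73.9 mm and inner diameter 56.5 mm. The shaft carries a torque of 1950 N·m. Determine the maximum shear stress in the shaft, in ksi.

J = π(d_o⁴ − d_i⁴)/32 = π(0.0739⁴ − 0.0565⁴)/32 = 1.928×10^-6 m⁴.
τ_max = T·r/J = 1950 × 0.0370 / 1.928×10^-6 = 3.738×10^7 Pa.

5.42 ksi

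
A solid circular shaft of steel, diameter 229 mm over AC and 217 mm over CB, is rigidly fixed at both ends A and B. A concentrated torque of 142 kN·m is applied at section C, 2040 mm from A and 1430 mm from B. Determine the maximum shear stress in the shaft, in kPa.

Compatibility: T_A·a/J_AC = T_B·b/J_CB with T_A + T_B = T₀.
J_AC = 2.70×10^-4 m⁴, J_CB = 2.18×10^-4 m⁴, so T_A = T₀·(J_AC/a)/((J_AC/a)+(J_CB/b)) = 66040 N·m, T_B = 75960 N·m.
τ in each portion: τ_AC = 2.80×10^7 Pa, τ_CB = 3.79×10^7 Pa; maximum is in CB.
τ_max = T_CB·r/J = 75960·0.108/2.18×10^-4 = 3.786×10^7 Pa.

37900 kPa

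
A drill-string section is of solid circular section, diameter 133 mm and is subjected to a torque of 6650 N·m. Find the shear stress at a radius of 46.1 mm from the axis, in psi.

1450 psi

J = πd⁴/32 = π(0.133)⁴/32 = 3.072×10^-5 m⁴.
Shear stress varies linearly with radius: τ = T·r/J = 6650 × 0.0461 / 3.072×10^-5 = 9.980×10^6 Pa.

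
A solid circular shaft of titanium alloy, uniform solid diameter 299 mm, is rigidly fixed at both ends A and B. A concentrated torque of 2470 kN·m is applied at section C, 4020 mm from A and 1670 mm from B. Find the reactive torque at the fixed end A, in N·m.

With uniform GJ and both ends fixed, compatibility θ_AC = θ_CB gives T_A·a = T_B·b, together with T_A + T_B = T₀.
T_A = T₀·b/(a+b) = 2.470e6·1670/5690 = 724900 N·m; T_B = 1.745e6 N·m.

725000 N·m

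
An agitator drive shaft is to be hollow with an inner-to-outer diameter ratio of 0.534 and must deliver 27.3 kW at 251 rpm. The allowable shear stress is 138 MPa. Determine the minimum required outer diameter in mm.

ω = 2π·251/60 = 26.28 rad/s, so T = P/ω = 27.3×10³ / 26.28 = 1039 N·m.
For a hollow shaft with d_i/d_o = 0.534: τ_max = 16T/(π d_o³ (1−k⁴)), so d_o = [16T/(π τ_allow (1−k⁴))]^(1/3) = [16·1039/(π·1.38×10^8·0.9187)]^(1/3) = 0.03468 m.

34.7 mm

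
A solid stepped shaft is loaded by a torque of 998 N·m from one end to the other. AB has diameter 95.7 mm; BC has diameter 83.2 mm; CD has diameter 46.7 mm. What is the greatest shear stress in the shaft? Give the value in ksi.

Under the same torque, τ_max = 16T/(πd³) is largest where d is smallest — segment CD (d = 46.7 mm).
τ_max = 16·998.0/(π·(0.0467)³) = 4.991×10^7 Pa.

7.24 ksi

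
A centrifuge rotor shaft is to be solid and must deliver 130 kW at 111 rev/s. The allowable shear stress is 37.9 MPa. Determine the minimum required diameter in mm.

29.3 mm

ω = 2π·111 = 697.4 rad/s, so T = P/ω = 130×10³ / 697.4 = 186.4 N·m.
For a solid shaft τ_max = 16T/(πd³), so d = (16T/(π τ_allow))^(1/3) = (16·186.4/(π·3.79×10^7))^(1/3) = 0.02926 m.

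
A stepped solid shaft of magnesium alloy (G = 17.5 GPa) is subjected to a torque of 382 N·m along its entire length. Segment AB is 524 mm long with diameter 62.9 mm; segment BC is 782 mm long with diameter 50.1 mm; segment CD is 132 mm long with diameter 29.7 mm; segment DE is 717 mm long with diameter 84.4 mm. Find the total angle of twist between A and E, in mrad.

75.9 mrad

J_AB = π(0.0629)⁴/32 = 1.54×10^-6 m⁴; J_BC = π(0.0501)⁴/32 = 6.19×10^-7 m⁴; J_CD = π(0.0297)⁴/32 = 7.64×10^-8 m⁴; J_DE = π(0.0844)⁴/32 = 4.98×10^-6 m⁴.
θ = (T/G)·Σ L_i/J_i = (382.0/17.5×10⁹)·(0.524/1.54×10^-6 + 0.782/6.19×10^-7 + 0.132/7.64×10^-8 + 0.717/4.98×10^-6) = 0.07590 rad.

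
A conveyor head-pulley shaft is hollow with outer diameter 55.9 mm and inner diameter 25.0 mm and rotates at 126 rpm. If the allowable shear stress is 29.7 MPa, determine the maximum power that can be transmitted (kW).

J = π(d_o⁴ − d_i⁴)/32 = π(0.0559⁴ − 0.0250⁴)/32 = 9.203×10^-7 m⁴.
T_max = τ_allow·J/r = 2.97×10^7 × 9.203×10^-7 / 0.0279 = 977.9 N·m.
ω = 2π·126/60 = 13.19 rad/s, so P_max = T_max·ω = 1.290×10^4 W.

12.9 kW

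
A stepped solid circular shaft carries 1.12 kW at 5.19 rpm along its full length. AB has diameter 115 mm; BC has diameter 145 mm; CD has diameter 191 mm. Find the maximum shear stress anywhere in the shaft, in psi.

ω = 2π·5.19/60 = 0.5435 rad/s, so T = P/ω = 1.12×10³ / 0.5435 = 2061 N·m.
Under the same torque, τ_max = 16T/(πd³) is largest where d is smallest — segment AB (d = 115 mm).
τ_max = 16·2061/(π·(0.115)³) = 6.901×10^6 Pa.

1000 psi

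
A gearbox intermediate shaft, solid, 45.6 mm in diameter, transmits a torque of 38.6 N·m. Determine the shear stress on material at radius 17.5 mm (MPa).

J = πd⁴/32 = π(0.0456)⁴/32 = 4.245×10^-7 m⁴.
Shear stress varies linearly with radius: τ = T·r/J = 38.60 × 0.0175 / 4.245×10^-7 = 1.591×10^6 Pa.

1.59 MPa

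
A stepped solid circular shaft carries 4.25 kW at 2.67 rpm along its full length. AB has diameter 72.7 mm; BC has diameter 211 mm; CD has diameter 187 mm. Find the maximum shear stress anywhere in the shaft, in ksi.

ω = 2π·2.67/60 = 0.2796 rad/s, so T = P/ω = 4.25×10³ / 0.2796 = 15200 N·m.
Under the same torque, τ_max = 16T/(πd³) is largest where d is smallest — segment AB (d = 72.7 mm).
τ_max = 16·15200/(π·(0.0727)³) = 2.015×10^8 Pa.

29.2 ksi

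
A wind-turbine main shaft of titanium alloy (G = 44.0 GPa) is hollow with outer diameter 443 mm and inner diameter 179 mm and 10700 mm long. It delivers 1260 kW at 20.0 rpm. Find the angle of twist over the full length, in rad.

0.0398 rad

ω = 2π·20.0/60 = 2.094 rad/s, so T = P/ω = 1260×10³ / 2.094 = 601600 N·m.
J = π(d_o⁴ − d_i⁴)/32 = π(0.443⁴ − 0.179⁴)/32 = 3.680×10^-3 m⁴.
θ = T·L/(G·J) = 601600 × 10.7 / (44.0×10⁹ × 3.680×10^-3) = 0.03975 rad.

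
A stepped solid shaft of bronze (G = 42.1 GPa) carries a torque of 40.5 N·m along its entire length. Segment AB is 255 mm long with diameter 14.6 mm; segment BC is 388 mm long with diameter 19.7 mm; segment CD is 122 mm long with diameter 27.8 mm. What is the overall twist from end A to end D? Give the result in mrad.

J_AB = π(0.0146)⁴/32 = 4.46×10^-9 m⁴; J_BC = π(0.0197)⁴/32 = 1.48×10^-8 m⁴; J_CD = π(0.0278)⁴/32 = 5.86×10^-8 m⁴.
θ = (T/G)·Σ L_i/J_i = (40.50/42.1×10⁹)·(0.255/4.46×10^-9 + 0.388/1.48×10^-8 + 0.122/5.86×10^-8) = 0.08224 rad.

82.2 mrad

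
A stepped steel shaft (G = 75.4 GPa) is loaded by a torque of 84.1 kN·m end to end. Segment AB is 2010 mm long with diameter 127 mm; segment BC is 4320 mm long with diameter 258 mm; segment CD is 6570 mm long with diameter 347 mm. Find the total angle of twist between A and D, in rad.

J_AB = π(0.127)⁴/32 = 2.55×10^-5 m⁴; J_BC = π(0.258)⁴/32 = 4.35×10^-4 m⁴; J_CD = π(0.347)⁴/32 = 1.42×10^-3 m⁴.
θ = (T/G)·Σ L_i/J_i = (84100/75.4×10⁹)·(2.01/2.55×10^-5 + 4.32/4.35×10^-4 + 6.57/1.42×10^-3) = 0.1040 rad.

0.104 rad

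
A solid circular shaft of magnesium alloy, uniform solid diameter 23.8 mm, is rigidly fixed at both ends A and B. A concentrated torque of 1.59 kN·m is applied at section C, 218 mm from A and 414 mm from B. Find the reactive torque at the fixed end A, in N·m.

1040 N·m

With uniform GJ and both ends fixed, compatibility θ_AC = θ_CB gives T_A·a = T_B·b, together with T_A + T_B = T₀.
T_A = T₀·b/(a+b) = 1590·414/632.0 = 1042 N·m; T_B = 548.4 N·m.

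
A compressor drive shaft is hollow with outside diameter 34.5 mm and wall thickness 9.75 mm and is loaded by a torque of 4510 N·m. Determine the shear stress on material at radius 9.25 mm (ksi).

45.1 ksi

J = π(d_o⁴ − d_i⁴)/32 = π(0.0345⁴ − 0.0150⁴)/32 = 1.341×10^-7 m⁴.
Shear stress varies linearly with radius: τ = T·r/J = 4510 × 0.00925 / 1.341×10^-7 = 3.111×10^8 Pa.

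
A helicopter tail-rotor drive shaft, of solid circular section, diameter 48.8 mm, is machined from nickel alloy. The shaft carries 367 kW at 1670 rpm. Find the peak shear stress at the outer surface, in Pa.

ω = 2π·1670/60 = 174.9 rad/s, so T = P/ω = 367×10³ / 174.9 = 2099 N·m.
J = πd⁴/32 = π(0.0488)⁴/32 = 5.568×10^-7 m⁴.
τ_max = T·r/J = 2099 × 0.0244 / 5.568×10^-7 = 9.197×10^7 Pa.

9.20e7 Pa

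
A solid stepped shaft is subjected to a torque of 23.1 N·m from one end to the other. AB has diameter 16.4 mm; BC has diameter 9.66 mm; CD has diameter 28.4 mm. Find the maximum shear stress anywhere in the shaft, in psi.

18900 psi

Under the same torque, τ_max = 16T/(πd³) is largest where d is smallest — segment BC (d = 9.66 mm).
τ_max = 16·23.10/(π·(0.00966)³) = 1.305×10^8 Pa.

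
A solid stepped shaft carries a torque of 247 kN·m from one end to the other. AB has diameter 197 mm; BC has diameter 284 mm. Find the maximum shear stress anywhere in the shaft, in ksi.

23.9 ksi

Under the same torque, τ_max = 16T/(πd³) is largest where d is smallest — segment AB (d = 197 mm).
τ_max = 16·247000/(π·(0.197)³) = 1.645×10^8 Pa.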